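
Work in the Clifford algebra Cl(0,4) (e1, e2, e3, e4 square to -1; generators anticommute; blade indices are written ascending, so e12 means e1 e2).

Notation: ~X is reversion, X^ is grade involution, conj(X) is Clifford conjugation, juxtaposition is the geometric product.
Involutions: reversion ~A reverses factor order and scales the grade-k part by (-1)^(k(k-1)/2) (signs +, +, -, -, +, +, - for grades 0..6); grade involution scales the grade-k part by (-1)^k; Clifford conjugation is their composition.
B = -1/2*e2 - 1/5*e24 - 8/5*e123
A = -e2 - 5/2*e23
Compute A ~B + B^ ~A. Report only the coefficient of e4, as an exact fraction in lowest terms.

first term: -1/2 + 4*e1 + 5/4*e3 + 1/5*e4 - 8/5*e13 - 1/2*e34
second term: 1/2 - 4*e1 - 5/4*e3 + 1/5*e4 - 8/5*e13 + 1/2*e34
Answer: 2/5


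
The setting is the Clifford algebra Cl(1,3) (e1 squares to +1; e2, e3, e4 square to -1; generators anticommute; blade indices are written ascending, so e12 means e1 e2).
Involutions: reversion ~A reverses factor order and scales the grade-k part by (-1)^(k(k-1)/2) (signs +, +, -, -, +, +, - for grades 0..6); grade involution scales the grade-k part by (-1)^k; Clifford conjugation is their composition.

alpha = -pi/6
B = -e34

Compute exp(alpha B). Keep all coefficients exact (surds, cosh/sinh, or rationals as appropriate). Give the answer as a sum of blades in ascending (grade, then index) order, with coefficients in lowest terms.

B^2 = (-1)^2*(e34)^2 = 1*(-1) = -1 (a basis 2-blade squares to minus the product of its generators' squares).
B^2 = -1 — B^2 < 0, so the exponential closes trigonometrically: l = 1, alpha*l = -pi/6, so exp(alpha B) = cos(-pi/6) + (sin(-pi/6)/1)*B = sqrt(3)/2 + (-1/2)*B.
Answer: sqrt(3)/2 + 1/2*e34


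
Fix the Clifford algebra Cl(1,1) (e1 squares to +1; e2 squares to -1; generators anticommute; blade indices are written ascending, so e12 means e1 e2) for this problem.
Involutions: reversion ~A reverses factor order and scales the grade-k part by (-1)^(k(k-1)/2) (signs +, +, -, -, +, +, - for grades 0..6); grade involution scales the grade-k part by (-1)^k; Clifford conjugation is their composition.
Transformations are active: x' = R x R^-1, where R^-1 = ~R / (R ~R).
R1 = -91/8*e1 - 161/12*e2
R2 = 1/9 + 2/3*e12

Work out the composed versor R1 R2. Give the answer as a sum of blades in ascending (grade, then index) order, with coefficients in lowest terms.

Distribute over the terms of R1 (each basis-blade product reordered to ascending indices, repeated generators contracted through their squares):
(-91/8*e1) R2 = -91/72*e1 - 91/12*e2
(-161/12*e2) R2 = -161/18*e1 - 161/108*e2
Summing the partial products and collecting blades:
Answer: -245/24*e1 - 245/27*e2


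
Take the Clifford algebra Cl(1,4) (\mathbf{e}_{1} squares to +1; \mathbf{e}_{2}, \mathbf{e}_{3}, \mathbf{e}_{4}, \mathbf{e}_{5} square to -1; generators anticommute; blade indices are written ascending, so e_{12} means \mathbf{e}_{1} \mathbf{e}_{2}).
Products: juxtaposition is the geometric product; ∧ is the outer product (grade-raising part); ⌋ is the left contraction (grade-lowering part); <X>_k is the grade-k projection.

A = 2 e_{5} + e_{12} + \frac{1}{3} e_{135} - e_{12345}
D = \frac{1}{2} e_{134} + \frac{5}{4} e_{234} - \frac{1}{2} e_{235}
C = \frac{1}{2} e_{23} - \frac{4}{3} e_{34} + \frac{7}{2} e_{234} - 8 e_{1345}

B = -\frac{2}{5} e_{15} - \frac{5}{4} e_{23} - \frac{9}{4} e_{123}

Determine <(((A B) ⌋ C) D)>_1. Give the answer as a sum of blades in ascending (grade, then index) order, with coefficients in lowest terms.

step 1: -\frac{4}{5} e_{1} - \frac{127}{60} e_{3} + \frac{5}{4} e_{13} - \frac{7}{20} e_{25} - \frac{9}{4} e_{45} - \frac{5}{12} e_{125} - \frac{5}{4} e_{145} - \frac{2}{5} e_{234} - \frac{5}{2} e_{235} + \frac{9}{2} e_{1235}
step 2: -\frac{7}{5} - \frac{127}{120} e_{2} - 10 e_{3} - \frac{127}{45} e_{4} - 18 e_{13} - \frac{889}{120} e_{24} - 10 e_{45} + \frac{254}{15} e_{145} + \frac{32}{5} e_{345}
step 3: -\frac{889}{96} e_{3} - 9 e_{4} + \frac{127}{90} e_{13} - 5 e_{14} + \frac{16}{5} e_{15} + \frac{127}{36} e_{23} - \frac{93}{10} e_{24} + 13 e_{25} + \frac{127}{96} e_{34} + \frac{127}{16} e_{35} - \frac{889}{240} e_{123} - \frac{45}{2} e_{124} + 9 e_{125} - \frac{7}{10} e_{134} - 5 e_{135} - \frac{27}{4} e_{234} - \frac{59}{5} e_{235} - \frac{889}{240} e_{345} + \frac{2159}{240} e_{1234} + \frac{127}{6} e_{1235} + \frac{127}{90} e_{2345}
step 4: -\frac{889}{96} e_{3} - 9 e_{4}
Answer: -\frac{889}{96} e_{3} - 9 e_{4}


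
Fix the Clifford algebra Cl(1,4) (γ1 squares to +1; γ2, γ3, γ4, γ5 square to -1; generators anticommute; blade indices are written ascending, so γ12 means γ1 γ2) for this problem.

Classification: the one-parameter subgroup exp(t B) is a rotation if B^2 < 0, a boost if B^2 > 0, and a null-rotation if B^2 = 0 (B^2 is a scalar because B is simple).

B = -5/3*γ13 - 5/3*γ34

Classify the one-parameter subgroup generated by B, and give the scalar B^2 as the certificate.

B^2 term by term: the squares give (-5/3)^2*(γ13)^2 + (-5/3)^2*(γ34)^2 = 25/9*(+1) + 25/9*(-1) = 0 (each basis 2-blade squares to minus the product of its generators' squares); cross terms between blades sharing an index anticommute and cancel. So B^2 = 0.
Answer: null-rotation, certificate B^2 = 0. The invariant at work: B^2 = 0 is unchanged by conjugation, hence its sign classifies the subgroup whatever basis B is written in.


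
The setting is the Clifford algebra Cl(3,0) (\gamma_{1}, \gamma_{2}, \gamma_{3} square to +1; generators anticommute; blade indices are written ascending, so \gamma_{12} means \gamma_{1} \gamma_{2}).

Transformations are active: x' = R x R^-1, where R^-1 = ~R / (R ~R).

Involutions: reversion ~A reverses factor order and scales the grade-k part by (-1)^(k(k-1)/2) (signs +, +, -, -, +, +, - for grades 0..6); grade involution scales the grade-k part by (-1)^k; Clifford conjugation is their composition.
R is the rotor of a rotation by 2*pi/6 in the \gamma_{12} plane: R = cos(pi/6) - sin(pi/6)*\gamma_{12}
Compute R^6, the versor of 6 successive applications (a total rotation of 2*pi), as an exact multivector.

The rotor phase is half the rotation angle and phases add under composition, so 6 steps in the \gamma_{12} plane accumulate phase 6*(pi/6) = \pi: R^6 = cos(\pi) - sin(\pi)*\gamma_{12}.
cos(\pi) = -1 and sin(\pi) = 0, so R^6 = -1. The total rotation 2*pi is 1 full turn, so every vector returns to itself, yet the rotor is -1, on the OTHER sheet of the double cover (an odd number of 2*pi turns).
Answer: -1


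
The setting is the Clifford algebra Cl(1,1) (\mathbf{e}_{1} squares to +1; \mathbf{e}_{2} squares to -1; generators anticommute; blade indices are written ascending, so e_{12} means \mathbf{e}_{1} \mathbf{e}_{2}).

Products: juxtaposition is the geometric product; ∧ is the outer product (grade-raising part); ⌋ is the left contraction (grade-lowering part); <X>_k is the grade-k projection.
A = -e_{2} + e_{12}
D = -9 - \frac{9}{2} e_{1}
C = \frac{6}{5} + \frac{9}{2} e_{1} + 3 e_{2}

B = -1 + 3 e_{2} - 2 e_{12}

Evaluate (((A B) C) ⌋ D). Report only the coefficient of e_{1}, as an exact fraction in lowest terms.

step 1: 1 - e_{1} + e_{2} - e_{12}
step 2: -\frac{63}{10} + \frac{63}{10} e_{1} + \frac{87}{10} e_{2} - \frac{87}{10} e_{12}
step 3: \frac{567}{20} + \frac{567}{20} e_{1}
Answer: \frac{567}{20}


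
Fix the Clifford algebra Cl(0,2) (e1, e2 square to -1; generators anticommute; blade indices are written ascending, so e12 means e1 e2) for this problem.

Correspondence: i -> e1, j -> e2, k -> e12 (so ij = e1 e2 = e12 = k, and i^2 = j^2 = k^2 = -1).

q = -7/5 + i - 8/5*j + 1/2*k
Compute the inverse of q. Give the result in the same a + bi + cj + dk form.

In blades: q = -7/5 + e1 - 8/5*e2 + 1/2*e12.
With qbar = -7/5 - e1 + 8/5*e2 - 1/2*e12 (scalar fixed, mapped units negated), q qbar = 577/100 (the sum of squared coefficients), so q^-1 = qbar / (577/100) = -140/577 - 100/577*e1 + 160/577*e2 - 50/577*e12; translating back:
Answer: -140/577 - 100/577*i + 160/577*j - 50/577*k


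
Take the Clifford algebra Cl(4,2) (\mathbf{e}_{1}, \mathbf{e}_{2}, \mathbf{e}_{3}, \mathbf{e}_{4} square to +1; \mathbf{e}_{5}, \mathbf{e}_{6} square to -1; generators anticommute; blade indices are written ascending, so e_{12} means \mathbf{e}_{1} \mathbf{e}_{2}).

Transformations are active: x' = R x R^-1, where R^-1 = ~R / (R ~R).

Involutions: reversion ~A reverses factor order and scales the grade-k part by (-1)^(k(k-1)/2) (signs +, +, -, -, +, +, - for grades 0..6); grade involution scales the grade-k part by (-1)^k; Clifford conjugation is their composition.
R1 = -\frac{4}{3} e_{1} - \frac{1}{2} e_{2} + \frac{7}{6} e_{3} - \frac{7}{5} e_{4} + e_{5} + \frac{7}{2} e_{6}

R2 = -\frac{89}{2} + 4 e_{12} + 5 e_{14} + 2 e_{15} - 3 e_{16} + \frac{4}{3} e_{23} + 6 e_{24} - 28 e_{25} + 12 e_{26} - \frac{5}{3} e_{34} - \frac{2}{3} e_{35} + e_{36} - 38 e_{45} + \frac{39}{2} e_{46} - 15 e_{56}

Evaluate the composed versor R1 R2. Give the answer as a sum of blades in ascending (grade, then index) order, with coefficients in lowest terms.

Distribute over the terms of R1 (each basis-blade product reordered to ascending indices, repeated generators contracted through their squares):
(-\frac{4}{3} e_{1}) R2 = \frac{178}{3} e_{1} - \frac{16}{3} e_{2} - \frac{20}{3} e_{4} - \frac{8}{3} e_{5} + 4 e_{6} - \frac{16}{9} e_{123} - 8 e_{124} + \frac{112}{3} e_{125} - 16 e_{126} + \frac{20}{9} e_{134} + \frac{8}{9} e_{135} - \frac{4}{3} e_{136} + \frac{152}{3} e_{145} - 26 e_{146} + 20 e_{156}
(-\frac{1}{2} e_{2}) R2 = 2 e_{1} + \frac{89}{4} e_{2} - \frac{2}{3} e_{3} - 3 e_{4} + 14 e_{5} - 6 e_{6} + \frac{5}{2} e_{124} + e_{125} - \frac{3}{2} e_{126} + \frac{5}{6} e_{234} + \frac{1}{3} e_{235} - \frac{1}{2} e_{236} + 19 e_{245} - \frac{39}{4} e_{246} + \frac{15}{2} e_{256}
(\frac{7}{6} e_{3}) R2 = -\frac{14}{9} e_{2} - \frac{623}{12} e_{3} - \frac{35}{18} e_{4} - \frac{7}{9} e_{5} + \frac{7}{6} e_{6} + \frac{14}{3} e_{123} - \frac{35}{6} e_{134} - \frac{7}{3} e_{135} + \frac{7}{2} e_{136} - 7 e_{234} + \frac{98}{3} e_{235} - 14 e_{236} - \frac{133}{3} e_{345} + \frac{91}{4} e_{346} - \frac{35}{2} e_{356}
(-\frac{7}{5} e_{4}) R2 = 7 e_{1} + \frac{42}{5} e_{2} - \frac{7}{3} e_{3} + \frac{623}{10} e_{4} + \frac{266}{5} e_{5} - \frac{273}{10} e_{6} - \frac{28}{5} e_{124} + \frac{14}{5} e_{145} - \frac{21}{5} e_{146} - \frac{28}{15} e_{234} - \frac{196}{5} e_{245} + \frac{84}{5} e_{246} - \frac{14}{15} e_{345} + \frac{7}{5} e_{346} + 21 e_{456}
(e_{5}) R2 = 2 e_{1} - 28 e_{2} - \frac{2}{3} e_{3} - 38 e_{4} - \frac{89}{2} e_{5} + 15 e_{6} + 4 e_{125} + 5 e_{145} + 3 e_{156} + \frac{4}{3} e_{235} + 6 e_{245} - 12 e_{256} - \frac{5}{3} e_{345} - e_{356} - \frac{39}{2} e_{456}
(\frac{7}{2} e_{6}) R2 = -\frac{21}{2} e_{1} + 42 e_{2} + \frac{7}{2} e_{3} + \frac{273}{4} e_{4} - \frac{105}{2} e_{5} - \frac{623}{4} e_{6} + 14 e_{126} + \frac{35}{2} e_{146} + 7 e_{156} + \frac{14}{3} e_{236} + 21 e_{246} - 98 e_{256} - \frac{35}{6} e_{346} - \frac{7}{3} e_{356} - 133 e_{456}
Summing the partial products and collecting blades:
Answer: \frac{359}{6} e_{1} + \frac{6797}{180} e_{2} - \frac{625}{12} e_{3} + \frac{14569}{180} e_{4} - \frac{1496}{45} e_{5} - \frac{10133}{60} e_{6} + \frac{26}{9} e_{123} - \frac{111}{10} e_{124} + \frac{127}{3} e_{125} - \frac{7}{2} e_{126} - \frac{65}{18} e_{134} - \frac{13}{9} e_{135} + \frac{13}{6} e_{136} + \frac{877}{15} e_{145} - \frac{127}{10} e_{146} + 30 e_{156} - \frac{241}{30} e_{234} + \frac{103}{3} e_{235} - \frac{59}{6} e_{236} - \frac{71}{5} e_{245} + \frac{561}{20} e_{246} - \frac{205}{2} e_{256} - \frac{704}{15} e_{345} + \frac{1099}{60} e_{346} - \frac{125}{6} e_{356} - \frac{263}{2} e_{456}


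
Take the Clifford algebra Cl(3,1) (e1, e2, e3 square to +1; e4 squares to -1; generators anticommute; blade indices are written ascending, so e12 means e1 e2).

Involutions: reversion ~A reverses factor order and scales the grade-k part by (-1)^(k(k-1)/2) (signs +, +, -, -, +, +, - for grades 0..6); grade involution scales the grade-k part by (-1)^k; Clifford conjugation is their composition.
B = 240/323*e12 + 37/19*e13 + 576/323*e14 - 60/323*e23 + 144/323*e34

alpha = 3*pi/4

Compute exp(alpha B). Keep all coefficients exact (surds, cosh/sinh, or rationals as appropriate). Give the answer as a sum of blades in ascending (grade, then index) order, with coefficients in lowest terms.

B^2 term by term: the squares give (240/323)^2*(e12)^2 + (37/19)^2*(e13)^2 + (576/323)^2*(e14)^2 + (-60/323)^2*(e23)^2 + (144/323)^2*(e34)^2 = 57600/104329*(-1) + 1369/361*(-1) + 331776/104329*(+1) + 3600/104329*(-1) + 20736/104329*(+1) = -1 (each basis 2-blade squares to minus the product of its generators' squares); cross terms between blades sharing an index anticommute and cancel; the commuting (index-disjoint) pairs give grade-4 terms 2*c*c'*(blade product), which cancel blade by blade — e1234: 69120/104329 - 69120/104329 = 0 — confirming B is simple. So B^2 = -1.
B^2 = -1 — the negative square puts this in the circular regime; l = 1, alpha*l = 3*pi/4, so exp(alpha B) = cos(3*pi/4) + (sin(3*pi/4)/1)*B = -sqrt(2)/2 + (sqrt(2)/2)*B.
Answer: -sqrt(2)/2 + 120*sqrt(2)/323*e12 + 37*sqrt(2)/38*e13 + 288*sqrt(2)/323*e14 - 30*sqrt(2)/323*e23 + 72*sqrt(2)/323*e34


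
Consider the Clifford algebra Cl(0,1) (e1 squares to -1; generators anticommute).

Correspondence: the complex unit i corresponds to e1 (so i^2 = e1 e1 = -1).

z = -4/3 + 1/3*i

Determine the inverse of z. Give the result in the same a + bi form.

In blades: z = -4/3 + 1/3*e1.
With qbar = -4/3 - 1/3*e1 (scalar fixed, mapped units negated), z qbar = 17/9 (the sum of squared coefficients), so z^-1 = qbar / (17/9) = -12/17 - 3/17*e1; translating back:
Answer: -12/17 - 3/17*i


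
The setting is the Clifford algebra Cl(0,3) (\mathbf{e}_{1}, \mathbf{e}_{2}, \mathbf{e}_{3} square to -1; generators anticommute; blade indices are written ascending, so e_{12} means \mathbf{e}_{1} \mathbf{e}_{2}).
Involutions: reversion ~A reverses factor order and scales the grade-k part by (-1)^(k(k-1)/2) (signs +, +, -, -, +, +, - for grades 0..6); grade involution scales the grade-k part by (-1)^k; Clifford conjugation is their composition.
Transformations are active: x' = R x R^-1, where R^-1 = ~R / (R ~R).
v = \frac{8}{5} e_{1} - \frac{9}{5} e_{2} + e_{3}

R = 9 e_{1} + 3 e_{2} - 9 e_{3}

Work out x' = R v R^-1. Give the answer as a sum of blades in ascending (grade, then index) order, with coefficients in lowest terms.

~R = 9 e_{1} + 3 e_{2} - 9 e_{3}, and R ~R = -171, so R^-1 = ~R / (-171).
R v = -21 e_{12} + \frac{117}{5} e_{13} - \frac{66}{5} e_{23}
Answer: -\frac{8}{5} e_{1} + \frac{9}{5} e_{2} - e_{3}


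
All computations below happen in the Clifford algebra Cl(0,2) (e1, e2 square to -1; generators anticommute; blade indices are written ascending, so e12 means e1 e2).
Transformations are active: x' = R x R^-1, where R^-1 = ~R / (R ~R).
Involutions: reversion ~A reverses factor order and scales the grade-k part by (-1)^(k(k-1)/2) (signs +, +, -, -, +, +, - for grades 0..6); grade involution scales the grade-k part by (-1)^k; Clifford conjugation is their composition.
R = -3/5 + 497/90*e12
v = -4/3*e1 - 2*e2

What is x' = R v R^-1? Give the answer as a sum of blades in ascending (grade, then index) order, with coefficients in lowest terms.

~R = -3/5 - 497/90*e12, and R ~R = 9997/324, so R^-1 = ~R / (9997/324).
R v = 533/45*e1 - 832/135*e2
Answer: 50332/57675*e1 + 43058/19225*e2


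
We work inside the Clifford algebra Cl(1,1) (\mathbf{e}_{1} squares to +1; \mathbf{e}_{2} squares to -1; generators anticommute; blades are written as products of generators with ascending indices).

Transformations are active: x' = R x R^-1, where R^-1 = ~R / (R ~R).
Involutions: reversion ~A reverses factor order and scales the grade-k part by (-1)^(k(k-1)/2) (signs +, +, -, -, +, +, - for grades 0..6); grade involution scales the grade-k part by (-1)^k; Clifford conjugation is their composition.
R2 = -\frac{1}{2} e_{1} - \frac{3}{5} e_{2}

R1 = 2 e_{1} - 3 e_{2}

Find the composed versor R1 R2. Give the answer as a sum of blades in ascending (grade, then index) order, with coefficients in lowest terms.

Distribute over the terms of R1 (each basis-blade product reordered to ascending indices, repeated generators contracted through their squares):
(2 e_{1}) R2 = -1 - \frac{6}{5} e_{1} e_{2}
(-3 e_{2}) R2 = -\frac{9}{5} - \frac{3}{2} e_{1} e_{2}
Summing the partial products and collecting blades:
Answer: -\frac{14}{5} - \frac{27}{10} e_{1} e_{2}


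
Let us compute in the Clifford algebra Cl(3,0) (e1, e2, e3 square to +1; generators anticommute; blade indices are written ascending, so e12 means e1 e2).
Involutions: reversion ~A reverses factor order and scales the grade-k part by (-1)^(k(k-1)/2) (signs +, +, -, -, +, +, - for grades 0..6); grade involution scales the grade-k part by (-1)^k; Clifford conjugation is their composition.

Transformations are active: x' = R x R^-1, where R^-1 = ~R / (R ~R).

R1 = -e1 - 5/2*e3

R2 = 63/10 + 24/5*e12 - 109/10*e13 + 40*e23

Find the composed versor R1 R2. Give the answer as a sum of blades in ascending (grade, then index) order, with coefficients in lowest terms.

Distribute over the terms of R1 (each basis-blade product reordered to ascending indices, repeated generators contracted through their squares):
(-e1) R2 = -63/10*e1 - 24/5*e2 + 109/10*e3 - 40*e123
(-5/2*e3) R2 = -109/4*e1 + 100*e2 - 63/4*e3 - 12*e123
Summing the partial products and collecting blades:
Answer: -671/20*e1 + 476/5*e2 - 97/20*e3 - 52*e123


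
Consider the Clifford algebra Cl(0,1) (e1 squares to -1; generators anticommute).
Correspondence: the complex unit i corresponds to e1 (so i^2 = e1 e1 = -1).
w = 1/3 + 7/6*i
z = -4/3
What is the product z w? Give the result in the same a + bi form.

In blades: z = -4/3, w = 1/3 + 7/6*e1.
Distribute z over w term by term (generator squares from the signature, products reordered to ascending indices): (-4/3)*w = -4/9 - 14/9*e1.
Sum: -4/9 - 14/9*e1; translating back through the correspondence:
Answer: -4/9 - 14/9*i


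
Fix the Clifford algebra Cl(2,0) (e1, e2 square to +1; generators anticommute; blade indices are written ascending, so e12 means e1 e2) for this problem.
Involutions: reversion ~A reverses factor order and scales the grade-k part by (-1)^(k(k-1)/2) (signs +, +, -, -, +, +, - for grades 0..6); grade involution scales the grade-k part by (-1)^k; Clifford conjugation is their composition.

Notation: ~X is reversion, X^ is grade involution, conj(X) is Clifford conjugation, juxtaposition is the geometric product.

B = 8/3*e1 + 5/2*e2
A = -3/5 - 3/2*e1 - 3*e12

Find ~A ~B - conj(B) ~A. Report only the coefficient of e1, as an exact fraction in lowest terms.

first term: -4 + 59/10*e1 - 19/2*e2 - 15/4*e12
second term: 4 + 91/10*e1 - 13/2*e2 - 15/4*e12
Answer: -16/5


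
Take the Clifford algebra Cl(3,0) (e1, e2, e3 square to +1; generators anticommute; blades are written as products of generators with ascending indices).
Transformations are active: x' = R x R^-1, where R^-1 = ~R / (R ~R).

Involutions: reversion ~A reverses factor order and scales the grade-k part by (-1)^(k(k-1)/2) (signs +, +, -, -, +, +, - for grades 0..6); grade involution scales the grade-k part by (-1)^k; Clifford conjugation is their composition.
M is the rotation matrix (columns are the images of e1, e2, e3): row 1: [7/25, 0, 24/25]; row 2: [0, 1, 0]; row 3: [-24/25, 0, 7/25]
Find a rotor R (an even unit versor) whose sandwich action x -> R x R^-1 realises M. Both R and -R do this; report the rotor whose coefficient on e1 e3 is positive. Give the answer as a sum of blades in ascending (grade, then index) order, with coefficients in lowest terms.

Method: write R = a + b12*e1 e2 + b13*e1 e3 + b23*e2 e3 with a^2 + b12^2 + b13^2 + b23^2 = 1 (so R^-1 = ~R). Expanding the columns R e_j ~R gives tr M = 4a^2 - 1 and, from the antisymmetric part, M21 - M12 = -4a*b12, M13 - M31 = 4a*b13, M32 - M23 = -4a*b23.
Here tr M = 39/25, so a^2 = (1 + tr M)/4 = 16/25 and a = ±4/5. Taking a = 4/5: M21 - M12 = 0, M13 - M31 = 48/25, M32 - M23 = 0, giving b12 = 0, b13 = 3/5, b23 = 0, i.e. R = 4/5 + 3/5*e1 e3.
Its e1 e3 coefficient is already positive.
Answer: 4/5 + 3/5*e1 e3. Uniqueness: Spin(3) -> SO(3) maps R and -R to the same rotation of trace 39/25; fixing the sign of the e1 e3 coefficient removes the ambiguity.


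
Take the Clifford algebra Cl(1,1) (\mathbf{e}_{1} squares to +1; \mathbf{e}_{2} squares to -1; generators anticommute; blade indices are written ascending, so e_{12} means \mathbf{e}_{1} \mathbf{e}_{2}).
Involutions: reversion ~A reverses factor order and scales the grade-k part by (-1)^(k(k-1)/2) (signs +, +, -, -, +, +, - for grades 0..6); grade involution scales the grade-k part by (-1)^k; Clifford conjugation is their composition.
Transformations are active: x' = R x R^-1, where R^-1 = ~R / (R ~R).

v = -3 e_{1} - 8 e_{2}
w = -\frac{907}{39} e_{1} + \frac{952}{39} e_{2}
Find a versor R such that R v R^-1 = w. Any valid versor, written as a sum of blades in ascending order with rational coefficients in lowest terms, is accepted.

Construction: equal norms (both -55) license R = v + w = -\frac{1024}{39} e_{1} + \frac{640}{39} e_{2} — nothing changes along that direction, while (v - w)/2 changes sign, so v maps onto w.
Answer: -\frac{1024}{39} e_{1} + \frac{640}{39} e_{2}


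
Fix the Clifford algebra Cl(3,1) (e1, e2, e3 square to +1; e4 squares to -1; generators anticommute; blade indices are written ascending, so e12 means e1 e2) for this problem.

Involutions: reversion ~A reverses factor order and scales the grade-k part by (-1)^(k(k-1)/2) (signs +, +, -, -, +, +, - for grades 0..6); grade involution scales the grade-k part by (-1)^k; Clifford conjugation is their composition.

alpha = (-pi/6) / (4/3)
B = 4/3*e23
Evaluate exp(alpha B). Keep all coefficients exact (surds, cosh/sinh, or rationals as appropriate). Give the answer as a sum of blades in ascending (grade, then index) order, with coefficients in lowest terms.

B^2 = (4/3)^2*(e23)^2 = 16/9*(-1) = -16/9 (a basis 2-blade squares to minus the product of its generators' squares).
B^2 = -16/9 — the negative square puts this in the circular regime; l = 4/3, alpha*l = -pi/6, so exp(alpha B) = cos(-pi/6) + (sin(-pi/6)/(4/3))*B = sqrt(3)/2 + (-3/8)*B.
Answer: sqrt(3)/2 - 1/2*e23


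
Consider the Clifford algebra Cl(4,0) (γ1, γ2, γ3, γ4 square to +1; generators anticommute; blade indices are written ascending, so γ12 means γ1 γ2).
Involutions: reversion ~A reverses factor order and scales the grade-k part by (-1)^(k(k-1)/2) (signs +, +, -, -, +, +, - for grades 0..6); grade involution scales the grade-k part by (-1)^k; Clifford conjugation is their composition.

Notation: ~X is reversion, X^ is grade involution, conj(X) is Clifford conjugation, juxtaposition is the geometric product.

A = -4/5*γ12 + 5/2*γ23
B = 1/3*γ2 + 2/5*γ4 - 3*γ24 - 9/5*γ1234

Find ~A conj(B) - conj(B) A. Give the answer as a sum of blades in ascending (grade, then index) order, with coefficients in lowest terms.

first term: -4/15*γ1 - 5/6*γ3 - 21/10*γ14 + 447/50*γ34 - 8/25*γ124 + γ234
second term: -4/15*γ1 - 5/6*γ3 + 69/10*γ14 + 303/50*γ34 + 8/25*γ124 - γ234
Answer: -9*γ14 + 72/25*γ34 - 16/25*γ124 + 2*γ234


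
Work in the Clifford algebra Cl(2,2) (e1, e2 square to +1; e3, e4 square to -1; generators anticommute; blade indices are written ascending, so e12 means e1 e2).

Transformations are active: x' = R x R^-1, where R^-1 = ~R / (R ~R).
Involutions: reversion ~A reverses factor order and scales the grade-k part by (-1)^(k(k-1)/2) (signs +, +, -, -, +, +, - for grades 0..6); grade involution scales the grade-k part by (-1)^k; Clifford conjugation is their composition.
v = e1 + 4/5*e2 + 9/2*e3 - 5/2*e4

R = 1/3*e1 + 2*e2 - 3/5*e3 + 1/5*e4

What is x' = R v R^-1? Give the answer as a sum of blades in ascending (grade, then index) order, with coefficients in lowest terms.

~R = 1/3*e1 + 2*e2 - 3/5*e3 + 1/5*e4, and R ~R = 167/45, so R^-1 = ~R / (167/45).
R v = 77/15 - 26/15*e12 + 21/10*e13 - 31/30*e14 + 237/25*e23 - 129/25*e24 + 3/5*e34
Answer: -13/167*e1 + 3952/835*e2 - 10287/1670*e3 + 5099/1670*e4


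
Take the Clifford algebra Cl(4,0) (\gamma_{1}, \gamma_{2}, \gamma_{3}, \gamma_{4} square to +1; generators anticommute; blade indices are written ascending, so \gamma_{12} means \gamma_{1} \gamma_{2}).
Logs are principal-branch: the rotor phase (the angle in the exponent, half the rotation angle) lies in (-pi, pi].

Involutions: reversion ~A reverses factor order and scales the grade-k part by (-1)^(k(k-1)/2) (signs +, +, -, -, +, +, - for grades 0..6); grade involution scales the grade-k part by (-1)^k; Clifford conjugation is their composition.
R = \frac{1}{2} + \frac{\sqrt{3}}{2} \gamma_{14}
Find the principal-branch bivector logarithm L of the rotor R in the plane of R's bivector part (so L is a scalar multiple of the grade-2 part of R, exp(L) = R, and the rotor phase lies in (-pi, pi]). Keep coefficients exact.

The scalar part of R is \frac{1}{2}, and that scalar determines the rotor phase on the principal branch; recovering the unit plane as bivector-part over sine of the phase gives L = phase * plane.
Concretely: cos(phase) = \frac{1}{2} gives phase = ±\frac{\pi}{3}, and since phase/sin(phase) is even the sign is immaterial: L = (phase/sin(phase)) * <R>_2 = (\frac{2 \sqrt{3} \pi}{9}) * <R>_2.
Answer: \frac{\pi}{3} \gamma_{14}


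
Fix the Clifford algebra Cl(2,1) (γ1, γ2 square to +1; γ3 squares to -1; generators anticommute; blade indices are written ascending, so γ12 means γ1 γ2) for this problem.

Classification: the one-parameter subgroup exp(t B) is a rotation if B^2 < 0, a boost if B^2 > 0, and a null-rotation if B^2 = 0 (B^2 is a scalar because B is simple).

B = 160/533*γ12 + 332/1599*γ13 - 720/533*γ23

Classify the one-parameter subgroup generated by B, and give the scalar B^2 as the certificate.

B^2 term by term: the squares give (160/533)^2*(γ12)^2 + (332/1599)^2*(γ13)^2 + (-720/533)^2*(γ23)^2 = 25600/284089*(-1) + 110224/2556801*(+1) + 518400/284089*(+1) = 16/9 (each basis 2-blade squares to minus the product of its generators' squares); cross terms between blades sharing an index anticommute and cancel. So B^2 = 16/9.
Answer: boost, certificate B^2 = 16/9. Check the certificate: B^2 = 16/9, and that sign is decisive whatever form B takes.


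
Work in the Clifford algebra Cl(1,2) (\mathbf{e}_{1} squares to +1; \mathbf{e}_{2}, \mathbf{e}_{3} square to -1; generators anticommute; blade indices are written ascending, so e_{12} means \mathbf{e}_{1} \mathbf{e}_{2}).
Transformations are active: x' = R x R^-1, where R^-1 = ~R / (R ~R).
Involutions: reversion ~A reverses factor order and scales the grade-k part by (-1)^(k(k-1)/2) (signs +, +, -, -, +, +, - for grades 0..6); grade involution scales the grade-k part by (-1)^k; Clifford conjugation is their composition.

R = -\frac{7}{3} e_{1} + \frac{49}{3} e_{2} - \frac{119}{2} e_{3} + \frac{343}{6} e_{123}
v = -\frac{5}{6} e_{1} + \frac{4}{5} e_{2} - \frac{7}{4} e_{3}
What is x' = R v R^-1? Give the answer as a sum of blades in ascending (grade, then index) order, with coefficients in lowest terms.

~R = -\frac{7}{3} e_{1} + \frac{49}{3} e_{2} - \frac{119}{2} e_{3} - \frac{343}{6} e_{123}, and R ~R = -\frac{4802}{9}, so R^-1 = ~R / (-\frac{4802}{9}).
R v = -\frac{41489}{360} + \frac{40243}{360} e_{12} + \frac{7}{30} e_{13} - \frac{1288}{45} e_{23}
Answer: \frac{11679}{1960} e_{1} + \frac{5213}{840} e_{2} + \frac{1}{2940} e_{3}


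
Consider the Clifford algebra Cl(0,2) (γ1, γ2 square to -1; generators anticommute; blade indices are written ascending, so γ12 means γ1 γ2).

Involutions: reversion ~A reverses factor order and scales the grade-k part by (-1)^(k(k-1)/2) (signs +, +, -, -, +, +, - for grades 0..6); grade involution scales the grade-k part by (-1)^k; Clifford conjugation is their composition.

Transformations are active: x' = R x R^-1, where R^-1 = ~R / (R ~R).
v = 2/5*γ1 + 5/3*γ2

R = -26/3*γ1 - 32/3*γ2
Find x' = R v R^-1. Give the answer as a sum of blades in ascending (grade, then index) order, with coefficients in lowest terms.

~R = -26/3*γ1 - 32/3*γ2, and R ~R = -1700/9, so R^-1 = ~R / (-1700/9).
R v = 956/45 - 458/45*γ12
Answer: 9878/6375*γ1 + 1557/2125*γ2


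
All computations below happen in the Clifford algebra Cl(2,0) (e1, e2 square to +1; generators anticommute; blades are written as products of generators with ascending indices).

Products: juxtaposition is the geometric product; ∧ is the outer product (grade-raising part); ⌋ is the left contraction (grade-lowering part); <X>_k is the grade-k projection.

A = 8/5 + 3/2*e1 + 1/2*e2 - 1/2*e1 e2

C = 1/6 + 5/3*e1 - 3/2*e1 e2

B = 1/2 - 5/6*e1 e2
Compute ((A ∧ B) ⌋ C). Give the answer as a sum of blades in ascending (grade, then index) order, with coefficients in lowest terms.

step 1: 4/5 + 3/4*e1 + 1/4*e2 - 19/12*e1 e2
step 2: -119/120 + 41/24*e1 - 9/8*e2 - 6/5*e1 e2
Answer: -119/120 + 41/24*e1 - 9/8*e2 - 6/5*e1 e2


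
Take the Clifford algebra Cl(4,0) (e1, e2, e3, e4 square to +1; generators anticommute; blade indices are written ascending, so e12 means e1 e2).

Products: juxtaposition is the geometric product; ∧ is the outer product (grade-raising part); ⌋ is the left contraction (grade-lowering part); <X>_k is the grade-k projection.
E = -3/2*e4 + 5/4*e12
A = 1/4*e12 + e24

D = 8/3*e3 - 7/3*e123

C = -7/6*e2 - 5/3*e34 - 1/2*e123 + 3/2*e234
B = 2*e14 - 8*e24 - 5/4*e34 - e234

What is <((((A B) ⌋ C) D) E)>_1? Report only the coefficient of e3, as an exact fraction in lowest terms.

step 1: 8 - e3 + 2*e12 - 2*e14 + 5/4*e23 - 1/2*e24 - 1/4*e134 - 5/16*e1234
step 2: 5/8*e1 - 28/3*e2 + 1/4*e3 - 5/24*e4 + 1/2*e12 + 3/2*e24 - 40/3*e34 - 4*e123 + 12*e234
step 3: -26/3 + 7/6*e3 + 320/9*e4 - 45/4*e12 - 181/9*e13 - 28*e14 - 1897/72*e23 - 32*e24 + 5/9*e34 + 4/3*e123 - 280/9*e124 - 7/2*e134 - 4*e234 - 35/72*e1234
step 4: -1885/48 + 42*e1 + 48*e2 - 5/2*e3 + 467/9*e4 + 215/6*e12 + 10997/288*e13 + 40*e14 - 689/36*e23 - 35*e24 - 329/288*e34 + 35/16*e123 + 4415/72*e124 + 211/6*e134 + 1687/48*e234 - 47/36*e1234
step 5: 42*e1 + 48*e2 - 5/2*e3 + 467/9*e4
Answer: -5/2


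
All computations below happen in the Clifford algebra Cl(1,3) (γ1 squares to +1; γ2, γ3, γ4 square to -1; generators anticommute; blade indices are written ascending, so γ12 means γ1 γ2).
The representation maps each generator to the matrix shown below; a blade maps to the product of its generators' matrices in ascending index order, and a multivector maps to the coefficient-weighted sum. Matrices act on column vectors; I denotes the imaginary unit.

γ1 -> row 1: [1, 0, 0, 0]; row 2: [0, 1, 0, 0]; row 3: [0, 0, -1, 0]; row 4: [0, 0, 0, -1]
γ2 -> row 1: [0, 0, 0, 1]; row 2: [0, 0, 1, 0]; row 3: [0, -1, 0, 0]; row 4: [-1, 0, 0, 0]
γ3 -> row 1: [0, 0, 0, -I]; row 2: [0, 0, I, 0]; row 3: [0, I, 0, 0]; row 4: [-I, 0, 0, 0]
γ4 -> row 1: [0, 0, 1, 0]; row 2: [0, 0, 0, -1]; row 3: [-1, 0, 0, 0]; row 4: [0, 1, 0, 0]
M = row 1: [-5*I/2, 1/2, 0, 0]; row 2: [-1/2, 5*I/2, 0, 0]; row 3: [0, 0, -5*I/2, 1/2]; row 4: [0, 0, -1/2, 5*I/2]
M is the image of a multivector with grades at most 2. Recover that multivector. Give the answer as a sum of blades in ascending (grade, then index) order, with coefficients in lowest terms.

Method: the blade images are trace-orthogonal — tr(rho(e_A) rho(e_B)^-1) = 4 if A = B and 0 otherwise — and rho(e_A)^-1 = (e_A)^2 * rho(e_A) with (e_A)^2 = +1 or -1, so the coefficient of e_A in the preimage is (e_A)^2 * tr(M rho(e_A))/4.
Nonzero projections over blades of grade <= 2: γ23: (γ23)^2 = -1, tr(M rho(γ23)) = -10, coefficient 5/2; γ24: (γ24)^2 = -1, tr(M rho(γ24)) = -2, coefficient 1/2. Every other blade of grade <= 2 projects to 0.
Answer: 5/2*γ23 + 1/2*γ24


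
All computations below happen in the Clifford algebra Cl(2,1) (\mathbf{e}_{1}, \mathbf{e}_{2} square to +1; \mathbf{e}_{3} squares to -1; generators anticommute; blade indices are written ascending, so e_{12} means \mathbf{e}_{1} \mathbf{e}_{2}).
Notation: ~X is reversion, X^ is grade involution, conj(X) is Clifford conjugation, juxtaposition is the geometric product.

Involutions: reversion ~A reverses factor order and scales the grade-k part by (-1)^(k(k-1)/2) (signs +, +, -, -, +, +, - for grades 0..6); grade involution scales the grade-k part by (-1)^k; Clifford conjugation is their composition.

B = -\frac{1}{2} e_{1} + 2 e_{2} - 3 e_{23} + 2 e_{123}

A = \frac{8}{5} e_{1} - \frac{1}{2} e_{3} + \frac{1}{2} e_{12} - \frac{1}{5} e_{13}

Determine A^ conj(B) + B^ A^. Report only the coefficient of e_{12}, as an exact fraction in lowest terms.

first term: -\frac{4}{5} - e_{1} + \frac{33}{20} e_{2} - \frac{9}{10} e_{3} + \frac{8}{5} e_{12} + \frac{5}{4} e_{13} - \frac{11}{5} e_{23} - \frac{26}{5} e_{123}
second term: -\frac{4}{5} + e_{1} + \frac{27}{20} e_{2} + \frac{9}{10} e_{3} - \frac{14}{5} e_{12} + \frac{7}{4} e_{13} + \frac{11}{5} e_{23} + \frac{22}{5} e_{123}
Answer: -\frac{6}{5}


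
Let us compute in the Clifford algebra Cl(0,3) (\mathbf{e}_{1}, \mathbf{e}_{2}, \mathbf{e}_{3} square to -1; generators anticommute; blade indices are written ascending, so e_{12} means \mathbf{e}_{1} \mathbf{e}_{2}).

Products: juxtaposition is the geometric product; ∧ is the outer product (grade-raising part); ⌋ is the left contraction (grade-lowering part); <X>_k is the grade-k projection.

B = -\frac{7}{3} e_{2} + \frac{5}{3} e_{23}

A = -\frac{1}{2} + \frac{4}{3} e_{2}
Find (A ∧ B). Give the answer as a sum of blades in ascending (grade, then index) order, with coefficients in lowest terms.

step 1: \frac{7}{6} e_{2} - \frac{5}{6} e_{23}
Answer: \frac{7}{6} e_{2} - \frac{5}{6} e_{23}


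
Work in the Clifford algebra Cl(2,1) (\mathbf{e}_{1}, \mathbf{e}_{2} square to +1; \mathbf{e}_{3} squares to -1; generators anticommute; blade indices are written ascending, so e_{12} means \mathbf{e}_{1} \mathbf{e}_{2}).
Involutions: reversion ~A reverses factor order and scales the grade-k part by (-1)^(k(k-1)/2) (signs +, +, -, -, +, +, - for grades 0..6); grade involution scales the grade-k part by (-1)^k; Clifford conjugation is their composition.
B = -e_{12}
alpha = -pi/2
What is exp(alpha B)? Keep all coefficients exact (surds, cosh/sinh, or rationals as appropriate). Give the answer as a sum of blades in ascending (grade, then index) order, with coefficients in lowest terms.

B^2 = (-1)^2*(e_{12})^2 = 1*(-1) = -1 (a basis 2-blade squares to minus the product of its generators' squares).
B^2 = -1 — the negative square puts this in the circular regime; l = 1, alpha*l = - \frac{\pi}{2}, so exp(alpha B) = cos(- \frac{\pi}{2}) + (sin(- \frac{\pi}{2})/1)*B = 0 + (-1)*B.
Answer: e_{12}


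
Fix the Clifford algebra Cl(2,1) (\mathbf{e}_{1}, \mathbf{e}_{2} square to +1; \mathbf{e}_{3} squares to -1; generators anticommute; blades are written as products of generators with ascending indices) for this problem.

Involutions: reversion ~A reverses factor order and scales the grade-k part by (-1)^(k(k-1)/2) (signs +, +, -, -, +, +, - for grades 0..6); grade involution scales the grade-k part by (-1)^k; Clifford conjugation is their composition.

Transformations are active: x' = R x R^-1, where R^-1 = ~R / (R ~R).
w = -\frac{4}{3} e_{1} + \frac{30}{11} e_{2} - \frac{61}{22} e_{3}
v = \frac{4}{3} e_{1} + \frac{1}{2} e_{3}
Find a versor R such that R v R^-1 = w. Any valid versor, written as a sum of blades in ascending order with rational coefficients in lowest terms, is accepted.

R = v + w = \frac{30}{11} e_{2} - \frac{25}{11} e_{3} works: the equal norms (\frac{55}{36}) guarantee its sandwich swaps v into w.
Answer: \frac{30}{11} e_{2} - \frac{25}{11} e_{3}


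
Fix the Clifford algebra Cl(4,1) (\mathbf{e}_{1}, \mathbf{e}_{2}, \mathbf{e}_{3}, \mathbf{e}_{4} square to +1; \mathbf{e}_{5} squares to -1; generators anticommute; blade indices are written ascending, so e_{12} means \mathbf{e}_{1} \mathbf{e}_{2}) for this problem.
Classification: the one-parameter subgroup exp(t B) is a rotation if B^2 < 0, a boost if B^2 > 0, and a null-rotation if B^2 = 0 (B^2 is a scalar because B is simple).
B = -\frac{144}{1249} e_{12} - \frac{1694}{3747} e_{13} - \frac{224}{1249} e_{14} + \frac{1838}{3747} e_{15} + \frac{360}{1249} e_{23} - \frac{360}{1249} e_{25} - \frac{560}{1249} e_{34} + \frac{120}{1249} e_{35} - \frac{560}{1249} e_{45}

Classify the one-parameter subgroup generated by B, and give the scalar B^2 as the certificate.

B^2 term by term: the squares give (-\frac{144}{1249})^2*(e_{12})^2 + (-\frac{1694}{3747})^2*(e_{13})^2 + (-\frac{224}{1249})^2*(e_{14})^2 + (\frac{1838}{3747})^2*(e_{15})^2 + (\frac{360}{1249})^2*(e_{23})^2 + (-\frac{360}{1249})^2*(e_{25})^2 + (-\frac{560}{1249})^2*(e_{34})^2 + (\frac{120}{1249})^2*(e_{35})^2 + (-\frac{560}{1249})^2*(e_{45})^2 = \frac{20736}{1560001}*(-1) + \frac{2869636}{14040009}*(-1) + \frac{50176}{1560001}*(-1) + \frac{3378244}{14040009}*(+1) + \frac{129600}{1560001}*(-1) + \frac{129600}{1560001}*(+1) + \frac{313600}{1560001}*(-1) + \frac{14400}{1560001}*(+1) + \frac{313600}{1560001}*(+1) = 0 (each basis 2-blade squares to minus the product of its generators' squares); cross terms between blades sharing an index anticommute and cancel; the commuting (index-disjoint) pairs give grade-4 terms 2*c*c'*(blade product), which cancel blade by blade — e_{1234}: \frac{161280}{1560001} - \frac{161280}{1560001} = 0; e_{1235}: -\frac{34560}{1560001} - \frac{406560}{1560001} + \frac{441120}{1560001} = 0; e_{1245}: \frac{161280}{1560001} - \frac{161280}{1560001} = 0; e_{1345}: \frac{1897280}{4680003} + \frac{53760}{1560001} - \frac{2058560}{4680003} = 0; e_{2345}: -\frac{403200}{1560001} + \frac{403200}{1560001} = 0 — confirming B is simple. So B^2 = 0.
Answer: null-rotation, certificate B^2 = 0. Check the certificate: B^2 = 0, and that sign is decisive whatever form B takes.


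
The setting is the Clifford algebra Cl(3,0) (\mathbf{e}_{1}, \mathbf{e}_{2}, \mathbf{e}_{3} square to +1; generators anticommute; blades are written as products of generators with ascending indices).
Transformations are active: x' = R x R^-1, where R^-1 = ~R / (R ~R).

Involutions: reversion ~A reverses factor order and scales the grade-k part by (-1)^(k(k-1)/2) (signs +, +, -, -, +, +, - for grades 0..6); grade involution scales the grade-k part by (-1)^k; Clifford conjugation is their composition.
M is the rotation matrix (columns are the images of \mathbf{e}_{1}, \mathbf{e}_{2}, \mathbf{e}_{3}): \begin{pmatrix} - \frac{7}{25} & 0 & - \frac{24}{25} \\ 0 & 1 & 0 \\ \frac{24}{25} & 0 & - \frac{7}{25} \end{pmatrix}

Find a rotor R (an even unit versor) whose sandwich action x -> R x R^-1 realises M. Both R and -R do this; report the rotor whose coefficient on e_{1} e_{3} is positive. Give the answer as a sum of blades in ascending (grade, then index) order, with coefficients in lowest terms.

Method: write R = a + b12*e_{1} e_{2} + b13*e_{1} e_{3} + b23*e_{2} e_{3} with a^2 + b12^2 + b13^2 + b23^2 = 1 (so R^-1 = ~R). Expanding the columns R e_j ~R gives tr M = 4a^2 - 1 and, from the antisymmetric part, M21 - M12 = -4a*b12, M13 - M31 = 4a*b13, M32 - M23 = -4a*b23.
Here tr M = \frac{11}{25}, so a^2 = (1 + tr M)/4 = \frac{9}{25} and a = ±\frac{3}{5}. Taking a = \frac{3}{5}: M21 - M12 = 0, M13 - M31 = -\frac{48}{25}, M32 - M23 = 0, giving b12 = 0, b13 = -\frac{4}{5}, b23 = 0, i.e. R = \frac{3}{5} - \frac{4}{5} e_{1} e_{3}.
Its e_{1} e_{3} coefficient is negative, so report the other preimage -R.
Answer: -\frac{3}{5} + \frac{4}{5} e_{1} e_{3}. Key observation: the double cover Spin(3) -> SO(3) sends R and -R to the same matrix (trace \frac{11}{25} here), so the stated sign of the e_{1} e_{3} coefficient is what selects one sheet.


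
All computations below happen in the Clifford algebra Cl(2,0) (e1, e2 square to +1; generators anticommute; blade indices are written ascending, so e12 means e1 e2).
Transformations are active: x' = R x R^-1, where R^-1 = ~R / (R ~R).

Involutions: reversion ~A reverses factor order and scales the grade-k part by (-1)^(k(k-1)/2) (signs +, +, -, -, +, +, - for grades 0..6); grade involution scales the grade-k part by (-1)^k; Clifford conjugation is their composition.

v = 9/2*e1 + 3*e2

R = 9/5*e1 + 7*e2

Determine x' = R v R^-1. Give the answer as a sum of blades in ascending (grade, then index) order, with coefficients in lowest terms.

~R = 9/5*e1 + 7*e2, and R ~R = 1306/25, so R^-1 = ~R / (1306/25).
R v = 291/10 - 261/10*e12
Answer: -1629/653*e1 + 6267/1306*e2
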